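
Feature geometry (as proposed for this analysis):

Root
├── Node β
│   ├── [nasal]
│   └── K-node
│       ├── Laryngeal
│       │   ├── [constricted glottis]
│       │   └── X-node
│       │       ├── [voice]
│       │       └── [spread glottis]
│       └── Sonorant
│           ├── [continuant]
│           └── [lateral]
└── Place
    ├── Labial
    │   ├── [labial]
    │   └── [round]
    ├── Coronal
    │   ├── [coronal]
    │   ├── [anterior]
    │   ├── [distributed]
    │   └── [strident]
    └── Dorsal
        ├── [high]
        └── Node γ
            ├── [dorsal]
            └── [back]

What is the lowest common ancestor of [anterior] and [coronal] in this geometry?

[anterior]: Root → Place → Coronal → [anterior].
[coronal]: Root → Place → Coronal → [coronal].
The listed terminals split across distinct daughters of Coronal, so Coronal itself is the smallest node containing them all.

Coronal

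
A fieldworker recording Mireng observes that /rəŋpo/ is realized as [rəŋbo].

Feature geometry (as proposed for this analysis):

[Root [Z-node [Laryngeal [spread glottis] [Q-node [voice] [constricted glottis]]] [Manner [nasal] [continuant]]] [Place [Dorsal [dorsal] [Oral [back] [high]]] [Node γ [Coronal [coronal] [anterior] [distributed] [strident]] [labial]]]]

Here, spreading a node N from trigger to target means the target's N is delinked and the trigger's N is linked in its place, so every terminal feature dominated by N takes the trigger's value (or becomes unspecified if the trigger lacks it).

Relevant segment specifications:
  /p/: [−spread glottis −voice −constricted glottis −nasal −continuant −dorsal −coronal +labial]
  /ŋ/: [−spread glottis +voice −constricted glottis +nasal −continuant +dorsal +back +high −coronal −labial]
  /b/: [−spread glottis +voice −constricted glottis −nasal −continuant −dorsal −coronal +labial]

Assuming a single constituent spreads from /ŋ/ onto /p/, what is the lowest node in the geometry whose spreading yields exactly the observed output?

[voice]

The alternation /p/ → [b] changes [voice] and nothing else.
With a single altered terminal, the smallest constituent that could spread is that terminal — [voice].
[nasal], [labial] stay as in /p/ although /ŋ/ differs there, so no node dominating them spread; among the remaining candidates [voice] is the lowest that derives the output.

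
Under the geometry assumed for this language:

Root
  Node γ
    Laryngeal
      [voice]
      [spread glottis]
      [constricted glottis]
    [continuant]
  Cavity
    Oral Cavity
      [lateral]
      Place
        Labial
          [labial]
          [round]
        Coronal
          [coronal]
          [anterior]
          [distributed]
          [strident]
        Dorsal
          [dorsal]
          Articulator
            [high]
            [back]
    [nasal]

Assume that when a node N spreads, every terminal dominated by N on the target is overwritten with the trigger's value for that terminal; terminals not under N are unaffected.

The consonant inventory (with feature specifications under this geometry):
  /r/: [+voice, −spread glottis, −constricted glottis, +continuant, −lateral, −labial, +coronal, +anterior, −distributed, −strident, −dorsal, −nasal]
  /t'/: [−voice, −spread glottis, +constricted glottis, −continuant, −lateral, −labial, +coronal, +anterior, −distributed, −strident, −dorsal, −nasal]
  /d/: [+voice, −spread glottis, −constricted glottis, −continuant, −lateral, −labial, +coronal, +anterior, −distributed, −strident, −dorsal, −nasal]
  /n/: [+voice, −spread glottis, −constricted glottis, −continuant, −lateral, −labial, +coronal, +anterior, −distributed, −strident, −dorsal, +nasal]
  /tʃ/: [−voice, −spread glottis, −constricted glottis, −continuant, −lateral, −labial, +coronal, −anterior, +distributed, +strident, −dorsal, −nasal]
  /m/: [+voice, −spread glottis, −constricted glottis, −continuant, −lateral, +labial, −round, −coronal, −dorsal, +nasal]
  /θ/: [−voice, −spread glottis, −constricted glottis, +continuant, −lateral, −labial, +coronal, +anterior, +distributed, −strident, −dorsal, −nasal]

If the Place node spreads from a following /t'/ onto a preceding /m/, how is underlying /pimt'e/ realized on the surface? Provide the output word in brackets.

[pint'e]

Place immediately or transitively dominates [labial], [round], [coronal], [anterior], [distributed], [strident], [dorsal], [high], [back].
Spreading Place from /t'/ onto /m/ replaces those values with /t'/'s: [−labial], [+coronal], [+anterior], [−distributed], [−strident], [−dorsal]. Features outside Place ([voice], [spread glottis], [constricted glottis], …) stay as in /m/.
This feature bundle is that of [n], so /pimt'e/ surfaces as [pint'e].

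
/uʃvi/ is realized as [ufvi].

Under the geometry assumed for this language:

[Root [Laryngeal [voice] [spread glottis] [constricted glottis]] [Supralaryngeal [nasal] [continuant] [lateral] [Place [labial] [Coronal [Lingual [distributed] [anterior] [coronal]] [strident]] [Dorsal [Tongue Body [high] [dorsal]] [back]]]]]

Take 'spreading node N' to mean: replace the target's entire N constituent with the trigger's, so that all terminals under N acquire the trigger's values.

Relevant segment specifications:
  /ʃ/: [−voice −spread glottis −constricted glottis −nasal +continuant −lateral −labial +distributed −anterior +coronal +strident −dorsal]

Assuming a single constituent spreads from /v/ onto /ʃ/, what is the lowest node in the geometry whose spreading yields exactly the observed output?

Comparing /ʃ/ with its surface form [f], the features that change are [labial], [coronal], [anterior], [distributed], [strident].
Tracing each changed feature up the tree, the paths first meet at Place; any lower node misses at least one of them.
If Place spreads, every terminal under it takes /v/'s value, producing [f] as observed.
[voice], a feature on which the two segments disagree outside Place, is unchanged — nothing dominating it spread, and Place is the minimal sufficient constituent.

Place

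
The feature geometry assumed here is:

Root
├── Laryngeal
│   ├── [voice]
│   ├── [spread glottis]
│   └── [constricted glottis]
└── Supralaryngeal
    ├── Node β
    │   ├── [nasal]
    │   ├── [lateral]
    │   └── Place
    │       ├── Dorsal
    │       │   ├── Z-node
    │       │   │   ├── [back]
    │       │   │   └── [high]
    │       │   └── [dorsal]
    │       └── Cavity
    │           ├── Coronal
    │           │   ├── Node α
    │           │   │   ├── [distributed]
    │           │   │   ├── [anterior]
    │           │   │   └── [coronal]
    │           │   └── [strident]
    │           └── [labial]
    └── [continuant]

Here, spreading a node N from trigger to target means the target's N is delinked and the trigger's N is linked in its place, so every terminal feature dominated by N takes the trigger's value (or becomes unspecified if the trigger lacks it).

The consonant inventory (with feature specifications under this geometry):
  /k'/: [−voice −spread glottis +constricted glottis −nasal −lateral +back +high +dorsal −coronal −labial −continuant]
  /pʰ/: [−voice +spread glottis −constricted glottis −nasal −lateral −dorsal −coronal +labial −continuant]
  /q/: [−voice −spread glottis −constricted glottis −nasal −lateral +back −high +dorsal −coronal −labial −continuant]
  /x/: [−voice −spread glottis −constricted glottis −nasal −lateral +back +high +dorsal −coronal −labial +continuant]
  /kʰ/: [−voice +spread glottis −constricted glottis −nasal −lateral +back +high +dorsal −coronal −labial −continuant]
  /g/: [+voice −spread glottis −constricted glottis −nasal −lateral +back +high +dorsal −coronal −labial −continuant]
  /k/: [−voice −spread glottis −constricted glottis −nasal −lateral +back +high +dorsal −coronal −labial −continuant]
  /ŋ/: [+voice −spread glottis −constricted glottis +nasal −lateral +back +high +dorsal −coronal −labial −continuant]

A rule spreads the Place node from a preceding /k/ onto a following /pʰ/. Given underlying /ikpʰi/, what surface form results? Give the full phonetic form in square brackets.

[ikkʰi]

Terminals under Place in this geometry: [back], [high], [dorsal], [distributed], [anterior], [coronal], [strident], [labial].
After delinking /pʰ/'s Place and linking /k/'s, the affected terminals become [+back], [+high], [+dorsal], [−coronal], [−labial]; [voice], [spread glottis], [constricted glottis], … (outside Place) are retained from /pʰ/.
Among the inventory, only /kʰ/ has exactly this specification, giving the surface form [ikkʰi].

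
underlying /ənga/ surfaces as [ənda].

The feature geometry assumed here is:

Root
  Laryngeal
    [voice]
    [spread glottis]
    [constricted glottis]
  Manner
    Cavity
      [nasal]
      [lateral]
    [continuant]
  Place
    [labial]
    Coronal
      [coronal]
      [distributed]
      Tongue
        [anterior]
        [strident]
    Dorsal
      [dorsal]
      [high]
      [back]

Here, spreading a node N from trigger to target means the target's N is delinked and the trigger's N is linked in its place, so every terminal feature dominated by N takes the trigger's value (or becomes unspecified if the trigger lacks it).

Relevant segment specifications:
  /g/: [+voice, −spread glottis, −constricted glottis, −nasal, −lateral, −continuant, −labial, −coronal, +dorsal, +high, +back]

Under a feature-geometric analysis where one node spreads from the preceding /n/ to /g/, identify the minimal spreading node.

Place

/g/ and [d] differ in [coronal], [anterior], [distributed], [strident], [dorsal], [high], [back]; every other specified feature is identical.
Tracing each changed feature up the tree, the paths first meet at Place; any lower node misses at least one of them.
Delinking /g/'s Place and associating /n/'s Place gives precisely the feature bundle of [d].
Had Root spread, [nasal] would have taken /n/'s value; it stays as in /g/, confirming the spreading constituent is exactly Place.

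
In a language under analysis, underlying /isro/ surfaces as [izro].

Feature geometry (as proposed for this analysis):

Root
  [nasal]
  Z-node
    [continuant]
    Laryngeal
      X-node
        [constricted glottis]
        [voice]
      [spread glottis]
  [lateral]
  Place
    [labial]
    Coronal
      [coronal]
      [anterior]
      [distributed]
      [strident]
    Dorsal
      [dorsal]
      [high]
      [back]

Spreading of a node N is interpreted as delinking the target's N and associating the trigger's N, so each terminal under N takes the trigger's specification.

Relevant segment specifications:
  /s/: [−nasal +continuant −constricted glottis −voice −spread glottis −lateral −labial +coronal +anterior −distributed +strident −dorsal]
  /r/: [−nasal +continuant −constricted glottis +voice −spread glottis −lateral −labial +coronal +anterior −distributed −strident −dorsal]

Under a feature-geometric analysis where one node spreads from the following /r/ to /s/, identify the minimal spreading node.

[voice]

/s/ and [z] differ in [voice]; every other specified feature is identical.
Since just one terminal is affected and it takes /r/'s value, spreading the terminal [voice] alone is sufficient and minimal.
[strident], a feature on which the two segments disagree outside [voice], is unchanged — nothing dominating it spread, and [voice] is the minimal sufficient constituent.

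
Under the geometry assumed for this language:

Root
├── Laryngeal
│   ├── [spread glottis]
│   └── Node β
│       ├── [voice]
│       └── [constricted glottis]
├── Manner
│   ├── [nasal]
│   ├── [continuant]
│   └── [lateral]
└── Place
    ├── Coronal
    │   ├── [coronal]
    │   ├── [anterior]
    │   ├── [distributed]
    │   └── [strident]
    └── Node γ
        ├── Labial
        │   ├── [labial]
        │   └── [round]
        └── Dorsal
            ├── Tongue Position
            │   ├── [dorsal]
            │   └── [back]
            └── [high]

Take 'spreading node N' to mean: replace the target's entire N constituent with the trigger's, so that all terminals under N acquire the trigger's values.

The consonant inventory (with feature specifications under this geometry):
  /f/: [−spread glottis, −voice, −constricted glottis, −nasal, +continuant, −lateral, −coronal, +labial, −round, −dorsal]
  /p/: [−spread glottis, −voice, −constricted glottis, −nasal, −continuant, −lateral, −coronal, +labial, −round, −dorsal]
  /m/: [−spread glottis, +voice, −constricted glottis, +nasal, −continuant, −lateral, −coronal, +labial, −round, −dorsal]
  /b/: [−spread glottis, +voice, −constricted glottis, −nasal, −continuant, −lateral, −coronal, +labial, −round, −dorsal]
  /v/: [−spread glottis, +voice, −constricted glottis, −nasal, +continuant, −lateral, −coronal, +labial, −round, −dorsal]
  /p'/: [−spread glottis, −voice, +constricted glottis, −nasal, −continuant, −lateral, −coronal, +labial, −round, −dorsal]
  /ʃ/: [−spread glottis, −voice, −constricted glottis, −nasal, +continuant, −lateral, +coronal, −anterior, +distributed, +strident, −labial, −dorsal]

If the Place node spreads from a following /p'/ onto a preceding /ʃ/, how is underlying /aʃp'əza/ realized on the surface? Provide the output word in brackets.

[afp'əza]

Place immediately or transitively dominates [coronal], [anterior], [distributed], [strident], [labial], [round], [dorsal], [back], [high].
The target acquires /p'/'s values for everything under Place — [−coronal], [+labial], [−round], [−dorsal] — while keeping its own [spread glottis], [voice], [constricted glottis], ….
This feature bundle is that of [f], so /aʃp'əza/ surfaces as [afp'əza].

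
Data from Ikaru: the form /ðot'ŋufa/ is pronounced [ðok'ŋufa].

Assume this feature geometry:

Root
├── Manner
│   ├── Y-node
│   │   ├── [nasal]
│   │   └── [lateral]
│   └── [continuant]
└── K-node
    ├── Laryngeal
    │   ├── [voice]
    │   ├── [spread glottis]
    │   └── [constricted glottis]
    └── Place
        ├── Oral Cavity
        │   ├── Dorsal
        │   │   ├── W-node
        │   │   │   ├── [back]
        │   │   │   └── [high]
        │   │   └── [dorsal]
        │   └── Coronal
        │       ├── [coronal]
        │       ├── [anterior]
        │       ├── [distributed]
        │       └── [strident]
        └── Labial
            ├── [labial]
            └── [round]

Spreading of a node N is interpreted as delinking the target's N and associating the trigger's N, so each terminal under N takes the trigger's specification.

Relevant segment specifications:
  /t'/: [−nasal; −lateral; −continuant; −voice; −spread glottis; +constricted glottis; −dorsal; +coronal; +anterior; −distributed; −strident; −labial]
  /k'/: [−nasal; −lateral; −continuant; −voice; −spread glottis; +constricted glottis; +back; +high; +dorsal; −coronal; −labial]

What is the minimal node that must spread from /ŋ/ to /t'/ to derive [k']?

Comparing /t'/ with its surface form [k'], the features that change are [coronal], [anterior], [distributed], [strident], [dorsal], [high], [back].
In this geometry the lowest node dominating all of them is Oral Cavity: every daughter of Oral Cavity dominates only a proper subset, so no lower node suffices.
If Oral Cavity spreads, every terminal under it takes /ŋ/'s value, producing [k'] as observed.
[constricted glottis], [voice] stay as in /t'/ although /ŋ/ differs there, so no node dominating them spread; among the remaining candidates Oral Cavity is the lowest that derives the output.

Oral Cavity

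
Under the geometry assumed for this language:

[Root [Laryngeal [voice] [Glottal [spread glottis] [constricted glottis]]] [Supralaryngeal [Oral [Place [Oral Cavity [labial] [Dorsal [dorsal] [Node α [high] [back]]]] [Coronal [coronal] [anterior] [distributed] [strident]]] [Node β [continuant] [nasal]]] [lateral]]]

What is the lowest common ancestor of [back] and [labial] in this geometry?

Oral Cavity

[back] is immediately dominated by Node α.
[labial] is immediately dominated by Oral Cavity.
The lowest node appearing on every path is Oral Cavity; each proper daughter of Oral Cavity fails to dominate at least one of the listed features.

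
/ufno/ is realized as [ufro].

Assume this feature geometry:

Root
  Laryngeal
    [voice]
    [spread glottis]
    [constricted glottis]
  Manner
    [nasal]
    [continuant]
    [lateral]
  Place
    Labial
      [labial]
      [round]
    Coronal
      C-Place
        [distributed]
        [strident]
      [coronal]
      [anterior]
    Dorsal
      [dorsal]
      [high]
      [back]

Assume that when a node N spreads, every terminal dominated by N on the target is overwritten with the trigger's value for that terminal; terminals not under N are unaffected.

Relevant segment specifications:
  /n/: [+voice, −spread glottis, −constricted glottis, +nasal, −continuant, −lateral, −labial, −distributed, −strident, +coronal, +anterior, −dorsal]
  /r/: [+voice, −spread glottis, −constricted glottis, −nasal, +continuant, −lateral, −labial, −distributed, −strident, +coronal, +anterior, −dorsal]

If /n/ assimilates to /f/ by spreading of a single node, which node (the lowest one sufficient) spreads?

Manner

Comparing /n/ with its surface form [r], the features that change are [nasal], [continuant].
These terminals are all dominated by Manner, and no proper subconstituent of Manner covers them all; Manner is their lowest common ancestor.
Spreading Manner from /f/ overwrites each of those terminals with /f/'s values, yielding exactly [r].
Had Root spread, [coronal], [voice] would have taken /f/'s values; they stay as in /n/, confirming the spreading constituent is exactly Manner.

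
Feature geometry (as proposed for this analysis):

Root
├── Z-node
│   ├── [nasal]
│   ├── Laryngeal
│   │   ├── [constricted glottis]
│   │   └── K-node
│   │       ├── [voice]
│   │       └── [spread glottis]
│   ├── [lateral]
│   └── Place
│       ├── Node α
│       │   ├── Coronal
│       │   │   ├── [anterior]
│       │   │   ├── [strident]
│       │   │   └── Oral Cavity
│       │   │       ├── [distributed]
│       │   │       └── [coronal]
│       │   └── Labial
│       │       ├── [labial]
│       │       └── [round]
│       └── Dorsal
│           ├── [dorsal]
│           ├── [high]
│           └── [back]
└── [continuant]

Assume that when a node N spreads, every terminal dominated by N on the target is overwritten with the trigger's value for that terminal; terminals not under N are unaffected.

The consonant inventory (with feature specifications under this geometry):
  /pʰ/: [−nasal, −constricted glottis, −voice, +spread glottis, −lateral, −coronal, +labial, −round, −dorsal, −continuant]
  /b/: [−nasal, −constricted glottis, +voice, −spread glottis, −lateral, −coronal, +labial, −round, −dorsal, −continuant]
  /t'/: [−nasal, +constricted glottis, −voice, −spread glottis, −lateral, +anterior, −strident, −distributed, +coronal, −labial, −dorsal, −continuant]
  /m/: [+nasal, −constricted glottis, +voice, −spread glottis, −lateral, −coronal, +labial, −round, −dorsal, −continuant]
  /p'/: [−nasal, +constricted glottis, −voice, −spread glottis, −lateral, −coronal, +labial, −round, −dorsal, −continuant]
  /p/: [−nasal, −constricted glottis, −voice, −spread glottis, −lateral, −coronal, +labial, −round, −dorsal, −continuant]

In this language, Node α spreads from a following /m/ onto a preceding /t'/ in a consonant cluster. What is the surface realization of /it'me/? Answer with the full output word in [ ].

Terminals under Node α in this geometry: [anterior], [strident], [distributed], [coronal], [labial], [round].
After delinking /t'/'s Node α and linking /m/'s, the affected terminals become [−coronal], [+labial], [−round]; [nasal], [constricted glottis], [voice], … (outside Node α) are retained from /t'/.
Among the inventory, only /p'/ has exactly this specification, giving the surface form [ip'me].

[ip'me]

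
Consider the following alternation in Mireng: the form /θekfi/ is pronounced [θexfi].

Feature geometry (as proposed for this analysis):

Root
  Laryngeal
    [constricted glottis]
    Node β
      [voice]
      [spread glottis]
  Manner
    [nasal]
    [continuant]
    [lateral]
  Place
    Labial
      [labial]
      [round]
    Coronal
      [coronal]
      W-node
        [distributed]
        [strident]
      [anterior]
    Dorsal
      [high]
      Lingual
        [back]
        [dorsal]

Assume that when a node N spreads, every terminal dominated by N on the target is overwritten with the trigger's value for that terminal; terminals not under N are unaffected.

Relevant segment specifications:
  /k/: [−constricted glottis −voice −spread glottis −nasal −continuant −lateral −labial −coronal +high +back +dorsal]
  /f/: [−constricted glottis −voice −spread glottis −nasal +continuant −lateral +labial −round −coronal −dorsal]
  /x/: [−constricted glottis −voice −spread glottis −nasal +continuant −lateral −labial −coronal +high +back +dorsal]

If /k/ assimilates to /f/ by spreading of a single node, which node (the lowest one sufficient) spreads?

[continuant]

Feature comparison: [continuant] differs between /k/ and [x]; the remaining terminals match.
Only a single terminal changes, and /f/ supplies the new value, so [continuant] itself is the minimal spreading constituent.
Features on which the two segments disagree outside [continuant], such as [labial], [dorsal], are unchanged — nothing dominating them spread, and [continuant] is the minimal sufficient constituent.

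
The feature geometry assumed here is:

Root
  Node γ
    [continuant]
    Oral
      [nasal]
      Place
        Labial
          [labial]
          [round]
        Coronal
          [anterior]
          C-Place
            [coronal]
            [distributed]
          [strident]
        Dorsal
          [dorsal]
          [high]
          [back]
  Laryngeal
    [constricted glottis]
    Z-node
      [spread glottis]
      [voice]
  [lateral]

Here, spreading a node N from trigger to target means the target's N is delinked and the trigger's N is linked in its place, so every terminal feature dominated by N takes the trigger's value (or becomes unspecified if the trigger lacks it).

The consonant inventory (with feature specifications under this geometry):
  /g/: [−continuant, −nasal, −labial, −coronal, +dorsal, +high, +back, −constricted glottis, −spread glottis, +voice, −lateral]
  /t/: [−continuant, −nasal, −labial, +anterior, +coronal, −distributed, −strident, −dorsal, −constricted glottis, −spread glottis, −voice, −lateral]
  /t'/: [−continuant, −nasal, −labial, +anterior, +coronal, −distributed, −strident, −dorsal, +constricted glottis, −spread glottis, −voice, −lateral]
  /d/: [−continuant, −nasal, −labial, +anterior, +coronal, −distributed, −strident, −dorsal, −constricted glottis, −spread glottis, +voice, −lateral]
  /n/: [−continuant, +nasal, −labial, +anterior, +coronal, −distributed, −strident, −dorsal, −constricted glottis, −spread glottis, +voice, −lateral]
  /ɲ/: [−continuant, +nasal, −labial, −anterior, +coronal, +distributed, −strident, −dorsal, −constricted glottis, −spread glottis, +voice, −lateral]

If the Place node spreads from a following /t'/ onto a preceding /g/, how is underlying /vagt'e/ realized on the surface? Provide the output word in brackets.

[vadt'e]

Place immediately or transitively dominates [labial], [round], [anterior], [coronal], [distributed], [strident], [dorsal], [high], [back].
The target acquires /t'/'s values for everything under Place — [−labial], [+anterior], [+coronal], [−distributed], [−strident], [−dorsal] — while keeping its own [continuant], [nasal], [constricted glottis], ….
Among the inventory, only /d/ has exactly this specification, giving the surface form [vadt'e].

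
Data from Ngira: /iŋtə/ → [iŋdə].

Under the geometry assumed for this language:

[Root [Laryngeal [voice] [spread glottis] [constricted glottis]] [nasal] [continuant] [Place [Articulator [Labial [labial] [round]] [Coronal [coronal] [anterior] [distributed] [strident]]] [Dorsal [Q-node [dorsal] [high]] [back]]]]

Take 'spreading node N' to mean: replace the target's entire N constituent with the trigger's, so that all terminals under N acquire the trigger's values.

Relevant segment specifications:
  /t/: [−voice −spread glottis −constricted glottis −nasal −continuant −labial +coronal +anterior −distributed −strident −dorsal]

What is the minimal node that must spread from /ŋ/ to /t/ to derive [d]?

[voice]

Feature comparison: [voice] differs between /t/ and [d]; the remaining terminals match.
Since just one terminal is affected and it takes /ŋ/'s value, spreading the terminal [voice] alone is sufficient and minimal.
Features on which the two segments disagree outside [voice], such as [coronal], [dorsal], are unchanged — nothing dominating them spread, and [voice] is the minimal sufficient constituent.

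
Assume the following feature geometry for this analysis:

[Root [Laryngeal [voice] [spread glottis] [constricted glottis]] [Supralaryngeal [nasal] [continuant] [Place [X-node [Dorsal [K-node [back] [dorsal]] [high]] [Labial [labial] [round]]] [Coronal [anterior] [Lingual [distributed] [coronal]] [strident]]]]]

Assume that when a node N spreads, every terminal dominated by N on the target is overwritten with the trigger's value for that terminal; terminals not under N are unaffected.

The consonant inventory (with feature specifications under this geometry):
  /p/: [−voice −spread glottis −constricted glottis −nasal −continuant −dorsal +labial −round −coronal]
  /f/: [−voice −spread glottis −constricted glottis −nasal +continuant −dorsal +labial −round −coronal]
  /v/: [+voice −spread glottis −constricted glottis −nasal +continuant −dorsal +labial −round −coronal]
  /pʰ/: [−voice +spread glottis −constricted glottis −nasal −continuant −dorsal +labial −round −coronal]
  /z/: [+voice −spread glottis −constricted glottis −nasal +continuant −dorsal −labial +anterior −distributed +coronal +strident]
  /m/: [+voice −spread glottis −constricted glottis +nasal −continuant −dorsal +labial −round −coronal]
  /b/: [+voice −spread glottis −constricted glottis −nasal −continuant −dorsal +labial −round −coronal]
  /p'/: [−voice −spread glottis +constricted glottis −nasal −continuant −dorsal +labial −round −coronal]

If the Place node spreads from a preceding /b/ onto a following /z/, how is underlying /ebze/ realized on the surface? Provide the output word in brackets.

The Place node dominates the terminals [back], [dorsal], [high], [labial], [round], [anterior], [distributed], [coronal], [strident].
After delinking /z/'s Place and linking /b/'s, the affected terminals become [−dorsal], [+labial], [−round], [−coronal]; [voice], [spread glottis], [constricted glottis], … (outside Place) are retained from /z/.
The resulting bundle matches /v/ in the inventory; substituting it for /z/ gives [ebve].

[ebve]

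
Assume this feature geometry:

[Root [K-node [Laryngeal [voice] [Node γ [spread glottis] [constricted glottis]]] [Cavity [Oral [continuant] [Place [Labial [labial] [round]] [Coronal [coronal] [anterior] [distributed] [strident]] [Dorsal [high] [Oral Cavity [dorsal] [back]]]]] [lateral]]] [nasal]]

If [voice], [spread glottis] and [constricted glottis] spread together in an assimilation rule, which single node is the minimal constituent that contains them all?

Laryngeal

[voice] is immediately dominated by Laryngeal.
[spread glottis] is immediately dominated by Node γ.
[constricted glottis] is immediately dominated by Node γ.
The lowest node appearing on every path is Laryngeal; each proper daughter of Laryngeal fails to dominate at least one of the listed features.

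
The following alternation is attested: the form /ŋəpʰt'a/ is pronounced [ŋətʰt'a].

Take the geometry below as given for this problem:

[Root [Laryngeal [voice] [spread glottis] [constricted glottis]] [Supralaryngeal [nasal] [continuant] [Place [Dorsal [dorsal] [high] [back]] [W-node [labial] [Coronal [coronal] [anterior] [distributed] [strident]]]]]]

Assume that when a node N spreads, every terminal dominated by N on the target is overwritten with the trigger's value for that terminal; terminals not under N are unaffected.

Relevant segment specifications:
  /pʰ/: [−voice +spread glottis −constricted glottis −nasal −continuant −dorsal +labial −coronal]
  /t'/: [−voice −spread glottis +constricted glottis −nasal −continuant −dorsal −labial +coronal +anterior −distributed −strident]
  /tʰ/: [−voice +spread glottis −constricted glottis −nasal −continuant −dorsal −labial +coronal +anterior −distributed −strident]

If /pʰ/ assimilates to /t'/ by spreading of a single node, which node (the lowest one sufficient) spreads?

W-node

Comparing /pʰ/ with its surface form [tʰ], the features that change are [labial], [coronal], [anterior], [distributed], [strident].
The smallest constituent containing every changed terminal is W-node — each of its daughters lacks at least one of the affected features.
If W-node spreads, every terminal under it takes /t'/'s value, producing [tʰ] as observed.
Features on which the two segments disagree outside W-node, such as [spread glottis], [constricted glottis], are unchanged — nothing dominating them spread, and W-node is the minimal sufficient constituent.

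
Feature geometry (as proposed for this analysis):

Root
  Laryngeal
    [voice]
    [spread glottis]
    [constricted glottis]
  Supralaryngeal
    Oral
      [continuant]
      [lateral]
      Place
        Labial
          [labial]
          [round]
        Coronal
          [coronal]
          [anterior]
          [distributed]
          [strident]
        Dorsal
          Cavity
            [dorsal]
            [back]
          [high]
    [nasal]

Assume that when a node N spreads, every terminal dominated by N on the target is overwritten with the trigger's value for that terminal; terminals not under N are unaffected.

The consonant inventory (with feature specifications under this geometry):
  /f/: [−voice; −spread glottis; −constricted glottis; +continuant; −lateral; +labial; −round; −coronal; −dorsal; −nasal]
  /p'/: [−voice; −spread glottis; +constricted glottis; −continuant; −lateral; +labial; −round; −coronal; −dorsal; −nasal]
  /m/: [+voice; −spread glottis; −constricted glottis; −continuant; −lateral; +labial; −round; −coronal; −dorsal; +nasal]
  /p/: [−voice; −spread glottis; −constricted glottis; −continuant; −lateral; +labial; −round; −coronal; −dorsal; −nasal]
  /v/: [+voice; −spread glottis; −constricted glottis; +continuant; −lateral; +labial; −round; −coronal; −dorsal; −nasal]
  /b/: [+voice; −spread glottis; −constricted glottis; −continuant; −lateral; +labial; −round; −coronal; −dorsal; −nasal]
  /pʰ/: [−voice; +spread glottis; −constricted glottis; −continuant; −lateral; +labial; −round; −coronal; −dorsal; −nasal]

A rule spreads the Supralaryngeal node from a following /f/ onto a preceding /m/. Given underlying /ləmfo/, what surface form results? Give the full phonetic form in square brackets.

Terminals under Supralaryngeal in this geometry: [continuant], [lateral], [labial], [round], [coronal], [anterior], [distributed], [strident], [dorsal], [back], [high], [nasal].
After delinking /m/'s Supralaryngeal and linking /f/'s, the affected terminals become [+continuant], [−lateral], [+labial], [−round], [−coronal], [−dorsal], [−nasal]; [voice], [spread glottis], [constricted glottis] (outside Supralaryngeal) are retained from /m/.
The resulting bundle matches /v/ in the inventory; substituting it for /m/ gives [ləvfo].

[ləvfo]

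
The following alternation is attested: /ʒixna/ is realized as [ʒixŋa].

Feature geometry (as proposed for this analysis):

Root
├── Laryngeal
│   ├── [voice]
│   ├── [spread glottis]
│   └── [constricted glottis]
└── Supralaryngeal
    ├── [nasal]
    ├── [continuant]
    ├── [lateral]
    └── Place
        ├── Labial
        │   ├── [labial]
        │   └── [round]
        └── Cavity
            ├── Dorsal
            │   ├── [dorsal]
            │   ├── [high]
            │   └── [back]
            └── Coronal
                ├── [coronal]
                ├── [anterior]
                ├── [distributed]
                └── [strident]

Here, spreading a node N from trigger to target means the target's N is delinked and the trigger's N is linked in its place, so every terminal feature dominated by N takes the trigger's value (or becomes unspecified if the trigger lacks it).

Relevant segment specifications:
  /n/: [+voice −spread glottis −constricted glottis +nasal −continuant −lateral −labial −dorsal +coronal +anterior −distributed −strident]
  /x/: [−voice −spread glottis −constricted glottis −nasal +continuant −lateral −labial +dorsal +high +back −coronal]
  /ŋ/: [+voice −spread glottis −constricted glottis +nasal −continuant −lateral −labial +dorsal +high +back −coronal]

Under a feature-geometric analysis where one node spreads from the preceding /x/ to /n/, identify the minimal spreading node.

Cavity

Feature comparison: [coronal], [anterior], [distributed], [strident], [dorsal], [high], [back] differ between /n/ and [ŋ]; the remaining terminals match.
These terminals are all dominated by Cavity, and no proper subconstituent of Cavity covers them all; Cavity is their lowest common ancestor.
Delinking /n/'s Cavity and associating /x/'s Cavity gives precisely the feature bundle of [ŋ].
[continuant], [voice] stay as in /n/ although /x/ differs there, so no node dominating them spread; among the remaining candidates Cavity is the lowest that derives the output.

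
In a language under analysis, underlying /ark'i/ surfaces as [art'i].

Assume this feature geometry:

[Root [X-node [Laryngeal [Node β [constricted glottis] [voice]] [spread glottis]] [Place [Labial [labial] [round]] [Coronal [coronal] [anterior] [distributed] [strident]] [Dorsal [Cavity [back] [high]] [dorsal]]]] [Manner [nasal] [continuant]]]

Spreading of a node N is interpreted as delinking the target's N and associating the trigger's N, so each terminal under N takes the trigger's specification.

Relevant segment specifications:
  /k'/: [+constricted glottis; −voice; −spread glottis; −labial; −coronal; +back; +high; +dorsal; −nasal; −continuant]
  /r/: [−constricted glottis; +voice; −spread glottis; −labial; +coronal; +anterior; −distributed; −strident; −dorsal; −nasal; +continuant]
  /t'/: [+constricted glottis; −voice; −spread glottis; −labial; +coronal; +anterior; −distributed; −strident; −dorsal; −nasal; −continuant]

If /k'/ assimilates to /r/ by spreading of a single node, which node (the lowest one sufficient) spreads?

Place

The alternation /k'/ → [t'] changes [coronal], [anterior], [distributed], [strident], [dorsal], [high], [back] and nothing else.
Tracing each changed feature up the tree, the paths first meet at Place; any lower node misses at least one of them.
Delinking /k'/'s Place and associating /r/'s Place gives precisely the feature bundle of [t'].
Had X-node or a higher node spread, [constricted glottis], [voice] would have taken /r/'s values; they stay as in /k'/, confirming the spreading constituent is exactly Place.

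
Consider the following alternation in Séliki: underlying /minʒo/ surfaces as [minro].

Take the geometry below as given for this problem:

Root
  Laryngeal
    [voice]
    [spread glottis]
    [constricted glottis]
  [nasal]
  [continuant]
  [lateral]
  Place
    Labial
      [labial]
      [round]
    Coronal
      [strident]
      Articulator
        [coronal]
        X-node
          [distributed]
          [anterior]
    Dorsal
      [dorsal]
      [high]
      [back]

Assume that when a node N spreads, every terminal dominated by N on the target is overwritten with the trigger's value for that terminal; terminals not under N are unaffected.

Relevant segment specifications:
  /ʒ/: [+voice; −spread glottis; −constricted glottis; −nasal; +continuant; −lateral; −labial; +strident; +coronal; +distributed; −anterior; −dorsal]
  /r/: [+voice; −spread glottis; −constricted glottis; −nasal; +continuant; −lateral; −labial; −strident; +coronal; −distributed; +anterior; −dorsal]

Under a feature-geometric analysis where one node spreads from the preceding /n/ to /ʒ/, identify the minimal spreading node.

Coronal

/ʒ/ and [r] differ in [anterior], [distributed], [strident]; every other specified feature is identical.
Tracing each changed feature up the tree, the paths first meet at Coronal; any lower node misses at least one of them.
Spreading Coronal from /n/ overwrites each of those terminals with /n/'s values, yielding exactly [r].
[nasal], [continuant] stay as in /ʒ/ although /n/ differs there, so no node dominating them spread; among the remaining candidates Coronal is the lowest that derives the output.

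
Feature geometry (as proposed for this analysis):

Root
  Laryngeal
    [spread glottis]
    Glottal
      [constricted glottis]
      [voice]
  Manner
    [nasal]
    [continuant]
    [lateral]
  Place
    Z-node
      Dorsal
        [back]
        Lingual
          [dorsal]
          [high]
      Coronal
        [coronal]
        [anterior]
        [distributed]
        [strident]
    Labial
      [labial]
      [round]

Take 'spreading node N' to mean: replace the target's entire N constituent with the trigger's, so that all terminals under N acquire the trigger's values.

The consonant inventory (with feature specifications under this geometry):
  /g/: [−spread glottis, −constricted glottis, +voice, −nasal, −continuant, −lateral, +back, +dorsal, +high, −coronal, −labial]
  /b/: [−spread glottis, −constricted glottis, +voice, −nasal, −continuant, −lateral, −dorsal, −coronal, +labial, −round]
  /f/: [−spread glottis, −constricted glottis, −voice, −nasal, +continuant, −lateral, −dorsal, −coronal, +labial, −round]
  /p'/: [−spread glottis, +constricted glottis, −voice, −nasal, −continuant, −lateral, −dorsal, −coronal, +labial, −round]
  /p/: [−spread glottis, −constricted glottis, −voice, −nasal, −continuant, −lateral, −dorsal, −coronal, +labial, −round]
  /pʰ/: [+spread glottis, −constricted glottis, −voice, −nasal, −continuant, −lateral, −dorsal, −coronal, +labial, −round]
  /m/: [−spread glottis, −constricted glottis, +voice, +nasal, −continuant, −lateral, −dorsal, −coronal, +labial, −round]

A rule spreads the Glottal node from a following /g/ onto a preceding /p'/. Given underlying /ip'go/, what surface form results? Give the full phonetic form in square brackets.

The Glottal node dominates the terminals [constricted glottis], [voice].
After delinking /p'/'s Glottal and linking /g/'s, the affected terminals become [−constricted glottis], [+voice]; [spread glottis], [nasal], [continuant], … (outside Glottal) are retained from /p'/.
Among the inventory, only /b/ has exactly this specification, giving the surface form [ibgo].

[ibgo]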